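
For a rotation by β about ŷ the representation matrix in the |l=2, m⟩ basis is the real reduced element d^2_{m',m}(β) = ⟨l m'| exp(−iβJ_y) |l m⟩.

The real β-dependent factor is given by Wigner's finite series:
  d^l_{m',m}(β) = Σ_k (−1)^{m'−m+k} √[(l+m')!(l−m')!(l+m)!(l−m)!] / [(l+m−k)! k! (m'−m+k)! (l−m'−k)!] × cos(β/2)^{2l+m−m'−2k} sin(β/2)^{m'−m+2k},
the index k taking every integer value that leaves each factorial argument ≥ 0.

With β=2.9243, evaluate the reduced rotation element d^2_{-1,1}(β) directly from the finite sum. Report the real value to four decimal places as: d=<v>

d=-0.9418

d^2_{-1,1}(β=2.9243) via Wigner's sum:
Half-angle: c=0.108433, s=0.994104. N=√(1·6·6·1)=6.000000
Admissible k: 2..3 (factorial args all ≥0)
  k=2: (−1)^0·6.0000/(2)·0.1084^2·0.9941^2 = +0.034858
  k=3: (−1)^1·6.0000/(6)·0.1084^0·0.9941^4 = -0.976623
d^2_{-1,1}(2.9243) = +0.034858 -0.976623 = -0.941765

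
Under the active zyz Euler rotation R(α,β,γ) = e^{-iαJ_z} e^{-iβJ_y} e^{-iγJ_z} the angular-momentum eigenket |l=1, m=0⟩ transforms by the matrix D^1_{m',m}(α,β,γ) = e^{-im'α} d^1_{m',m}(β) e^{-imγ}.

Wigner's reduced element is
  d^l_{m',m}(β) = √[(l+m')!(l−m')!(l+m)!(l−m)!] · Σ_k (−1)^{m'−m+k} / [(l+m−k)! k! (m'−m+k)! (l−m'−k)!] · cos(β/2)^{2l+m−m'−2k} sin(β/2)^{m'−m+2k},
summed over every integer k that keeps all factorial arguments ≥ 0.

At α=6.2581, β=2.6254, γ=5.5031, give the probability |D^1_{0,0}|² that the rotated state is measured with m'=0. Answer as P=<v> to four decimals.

D^1_{0,0}(6.2581,2.6254,5.5031) = e^{-i·0·6.2581}·d^1_{0,0}(2.6254)·e^{-i·0·5.5031}. Compute d first:
Half-angle: c=0.255240, s=0.966878. N=√(1·1·1·1)=1.000000
Admissible k: 0..1 (factorial args all ≥0)
  k=0: (−1)^0·1.0000/(1)·0.2552^2·0.9669^0 = +0.065148
  k=1: (−1)^1·1.0000/(1)·0.2552^0·0.9669^2 = -0.934852
d^1_{0,0}(2.6254) = +0.065148 -0.934852 = -0.869705
|D^1_{0,0}|² = |d^1_{0,0}(β)|² = (-0.869705)² = 0.756386 (the z-rotation phases have unit modulus)

P=0.7564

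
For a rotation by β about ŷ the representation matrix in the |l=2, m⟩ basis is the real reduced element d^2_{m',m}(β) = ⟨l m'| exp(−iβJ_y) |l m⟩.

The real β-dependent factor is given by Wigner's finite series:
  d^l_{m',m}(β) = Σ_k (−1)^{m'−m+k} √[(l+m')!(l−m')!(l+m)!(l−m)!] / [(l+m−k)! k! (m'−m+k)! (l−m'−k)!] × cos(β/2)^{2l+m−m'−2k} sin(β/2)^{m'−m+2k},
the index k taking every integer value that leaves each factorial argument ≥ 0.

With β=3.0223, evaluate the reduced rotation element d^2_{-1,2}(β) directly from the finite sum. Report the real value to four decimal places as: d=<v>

d^2_{-1,2}(β=3.0223) via Wigner's sum:
Half-angle: c=0.059611, s=0.998222. N=√(1·6·24·1)=12.000000
Admissible k: 3..3 (factorial args all ≥0)
  k=3: (−1)^0·12.0000/(6)·0.0596^1·0.9982^3 = +0.118587
d^2_{-1,2}(3.0223) = +0.118587

d=0.1186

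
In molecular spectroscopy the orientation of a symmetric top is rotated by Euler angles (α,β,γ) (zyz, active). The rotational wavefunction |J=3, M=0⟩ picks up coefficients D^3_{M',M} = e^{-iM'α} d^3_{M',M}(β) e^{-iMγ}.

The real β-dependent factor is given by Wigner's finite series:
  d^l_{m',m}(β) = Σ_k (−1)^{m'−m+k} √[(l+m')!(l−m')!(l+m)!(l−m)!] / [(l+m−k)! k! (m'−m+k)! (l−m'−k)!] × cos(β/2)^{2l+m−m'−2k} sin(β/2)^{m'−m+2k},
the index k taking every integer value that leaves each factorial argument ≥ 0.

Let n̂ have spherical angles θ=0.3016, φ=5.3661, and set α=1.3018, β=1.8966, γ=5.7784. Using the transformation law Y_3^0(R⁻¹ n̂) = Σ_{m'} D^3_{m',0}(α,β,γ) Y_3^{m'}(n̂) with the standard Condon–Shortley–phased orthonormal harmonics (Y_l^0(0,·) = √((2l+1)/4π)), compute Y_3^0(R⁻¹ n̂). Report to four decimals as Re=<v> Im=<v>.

Re=0.3317 Im=0.0000

Need the full column D^3_{m',0} for m'=−3..3 at α=1.3018, β=1.8966, γ=5.7784.
cos(β/2)=0.583065, sin(β/2)=0.812425
d^3_{-3,0}: single k=3 term ⇒ +0.475353;  D = -0.343304-0.328791i
d^3_{-2,0}: k∈[2..3] ⇒ +0.417826 -0.811202 = -0.393375;  D = +0.337807-0.201571i
d^3_{-1,0}: k∈[1..3] ⇒ +0.189653 -1.104622 +0.714867 = -0.200102;  D = -0.053180-0.192906i
d^3_{0,0}: k∈[0..3] ⇒ +0.039292 -0.686559 +1.332940 -0.287542 = +0.398131;  D = +0.398131+0.000000i
d^3_{1,0}: k∈[0..2] ⇒ -0.189653 +1.104622 -0.714867 = +0.200102;  D = +0.053180-0.192906i
d^3_{2,0}: k∈[0..1] ⇒ +0.417826 -0.811202 = -0.393375;  D = +0.337807+0.201571i
d^3_{3,0}: single k=0 term ⇒ -0.475353;  D = +0.343304-0.328791i
Y_3^{m'}(θ=0.3016,φ=5.3661) and Σ D·Y over m':
  (-0.3433-0.3288i)·(-0.0101+0.0042i)  (+0.3378-0.2016i)·(-0.0224+0.0831i)  (-0.0532-0.1929i)·(+0.2078+0.2712i)  (+0.3981+0.0000i)·(+0.5555+0.0000i)  (+0.0532-0.1929i)·(-0.2078+0.2712i)  (+0.3378+0.2016i)·(-0.0224-0.0831i)  (+0.3433-0.3288i)·(+0.0101+0.0042i)
Y_3^0(R⁻¹ n̂) = +0.331733-0.000000i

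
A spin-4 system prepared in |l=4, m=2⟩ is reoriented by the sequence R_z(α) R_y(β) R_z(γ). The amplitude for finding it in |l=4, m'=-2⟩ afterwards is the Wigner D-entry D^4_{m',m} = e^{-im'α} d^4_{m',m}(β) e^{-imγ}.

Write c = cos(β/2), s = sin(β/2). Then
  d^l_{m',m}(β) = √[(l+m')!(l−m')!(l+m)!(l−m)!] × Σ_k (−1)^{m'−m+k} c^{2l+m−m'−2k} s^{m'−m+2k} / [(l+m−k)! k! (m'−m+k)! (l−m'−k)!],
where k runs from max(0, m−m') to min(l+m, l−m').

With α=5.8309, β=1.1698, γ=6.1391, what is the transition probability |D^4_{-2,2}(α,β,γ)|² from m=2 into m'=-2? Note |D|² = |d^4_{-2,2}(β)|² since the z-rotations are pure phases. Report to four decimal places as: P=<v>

First d^4_{-2,2}(β=1.1698), then the phase factors e^{-i(-2)α} and e^{-i(2)γ}:
Half-angle: c=0.833767, s=0.552116. N=√(2·720·720·2)=1440.000000
k∈{4,5,6} keeps every argument non-negative
  k=4: (−1)^0·1440.0000/(96)·0.8338^4·0.5521^4 = +0.673584
  k=5: (−1)^1·1440.0000/(120)·0.8338^2·0.5521^6 = -0.236294
  k=6: (−1)^2·1440.0000/(1440)·0.8338^0·0.5521^8 = +0.008635
d^4_{-2,2}(1.1698) = +0.673584 -0.236294 +0.008635 = +0.445925
|D^4_{-2,2}|² = |d^4_{-2,2}(β)|² = (+0.445925)² = 0.198849 (the z-rotation phases have unit modulus)

P=0.1988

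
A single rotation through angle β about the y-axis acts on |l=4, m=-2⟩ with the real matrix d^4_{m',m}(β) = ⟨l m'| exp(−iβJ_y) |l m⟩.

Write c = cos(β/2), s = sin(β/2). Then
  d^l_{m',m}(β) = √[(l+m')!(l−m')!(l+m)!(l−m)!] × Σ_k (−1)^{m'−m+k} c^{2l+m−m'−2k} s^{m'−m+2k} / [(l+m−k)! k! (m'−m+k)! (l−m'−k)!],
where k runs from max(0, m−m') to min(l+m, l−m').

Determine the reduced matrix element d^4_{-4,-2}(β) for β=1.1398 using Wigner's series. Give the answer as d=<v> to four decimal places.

d^4_{-4,-2}(β=1.1398) via Wigner's sum:
Half-angle: c=0.841955, s=0.539548. N=√(1·40320·2·720)=7619.763776
The bounds max(0,m−m')=2 and min(l+m,l−m')=2 give 1 term
  k=2: (−1)^0·7619.7638/(1440)·0.8420^6·0.5395^2 = +0.548747
d^4_{-4,-2}(1.1398) = +0.548747

d=0.5487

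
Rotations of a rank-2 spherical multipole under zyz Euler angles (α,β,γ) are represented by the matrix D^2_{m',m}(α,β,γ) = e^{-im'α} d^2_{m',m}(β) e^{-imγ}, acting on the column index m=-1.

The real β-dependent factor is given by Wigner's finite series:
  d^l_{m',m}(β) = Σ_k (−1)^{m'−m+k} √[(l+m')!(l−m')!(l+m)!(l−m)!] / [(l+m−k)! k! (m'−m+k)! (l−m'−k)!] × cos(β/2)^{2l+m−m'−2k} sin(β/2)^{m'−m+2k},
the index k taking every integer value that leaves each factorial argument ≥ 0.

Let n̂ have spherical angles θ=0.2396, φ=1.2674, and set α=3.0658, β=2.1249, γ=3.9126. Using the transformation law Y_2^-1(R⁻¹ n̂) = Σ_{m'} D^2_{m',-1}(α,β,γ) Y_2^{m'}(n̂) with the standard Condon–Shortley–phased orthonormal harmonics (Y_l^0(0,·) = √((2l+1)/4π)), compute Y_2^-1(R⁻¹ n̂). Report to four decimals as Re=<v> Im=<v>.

Need the full column D^2_{m',-1} for m'=−2..2 at α=3.0658, β=2.1249, γ=3.9126.
cos(β/2)=0.486733, sin(β/2)=0.873551
d^2_{-2,-1}: single k=1 term ⇒ +0.201461;  D = -0.164033-0.116961i
d^2_{-1,-1}: k∈[0..1] ⇒ +0.056126 -0.542350 = -0.486224;  D = -0.373379-0.311451i
d^2_{0,-1}: k∈[0..1] ⇒ -0.246739 +0.794751 = +0.548012;  D = -0.393039-0.381887i
d^2_{1,-1}: k∈[0..1] ⇒ +0.542350 -0.582307 = -0.039957;  D = -0.026467-0.029935i
d^2_{2,-1}: single k=0 term ⇒ -0.648911;  D = +0.391784+0.517292i
Y_2^{m'}(θ=0.2396,φ=1.2674) and Σ D·Y over m':
  (-0.1640-0.1170i)·(-0.0179-0.0124i)  (-0.3734-0.3115i)·(+0.0532-0.1700i)  (-0.3930-0.3819i)·(+0.5775+0.0000i)  (-0.0265-0.0299i)·(-0.0532-0.1700i)  (+0.3918+0.5173i)·(-0.0179+0.0124i)
Y_2^-1(R⁻¹ n̂) = -0.315399-0.167817i

Re=-0.3154 Im=-0.1678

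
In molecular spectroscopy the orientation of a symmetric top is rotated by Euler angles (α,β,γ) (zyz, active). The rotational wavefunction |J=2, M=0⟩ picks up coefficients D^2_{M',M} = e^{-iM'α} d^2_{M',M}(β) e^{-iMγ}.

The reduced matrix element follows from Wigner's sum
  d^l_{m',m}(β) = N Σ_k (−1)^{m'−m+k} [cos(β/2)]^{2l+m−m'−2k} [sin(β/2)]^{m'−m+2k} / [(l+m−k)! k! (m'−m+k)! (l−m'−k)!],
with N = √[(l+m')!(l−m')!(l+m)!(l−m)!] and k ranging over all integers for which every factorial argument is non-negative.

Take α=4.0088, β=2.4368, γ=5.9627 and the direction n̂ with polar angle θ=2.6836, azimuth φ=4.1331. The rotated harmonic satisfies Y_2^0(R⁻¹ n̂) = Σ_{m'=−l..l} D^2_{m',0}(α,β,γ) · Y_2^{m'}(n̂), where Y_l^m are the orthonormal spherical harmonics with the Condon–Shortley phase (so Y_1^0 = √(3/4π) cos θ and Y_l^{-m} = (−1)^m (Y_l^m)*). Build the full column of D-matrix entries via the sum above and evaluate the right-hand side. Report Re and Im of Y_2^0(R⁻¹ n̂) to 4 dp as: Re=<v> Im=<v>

Need the full column D^2_{m',0} for m'=−2..2 at α=4.0088, β=2.4368, γ=5.9627.
cos(β/2)=0.345148, sin(β/2)=0.938548
d^2_{-2,0}: single k=2 term ⇒ +0.257039;  D = -0.041869+0.253606i
d^2_{-1,0}: k∈[1..2] ⇒ +0.094525 -0.698957 = -0.604432;  D = +0.391043+0.460895i
d^2_{0,0}: k∈[0..2] ⇒ +0.014191 -0.419743 +0.775937 = +0.370385;  D = +0.370385+0.000000i
d^2_{1,0}: k∈[0..1] ⇒ -0.094525 +0.698957 = +0.604432;  D = -0.391043+0.460895i
d^2_{2,0}: single k=0 term ⇒ +0.257039;  D = -0.041869-0.253606i
Y_2^{m'}(θ=2.6836,φ=4.1331) and Σ D·Y over m':
  (-0.0419+0.2536i)·(-0.0303-0.0692i)  (+0.3910+0.4609i)·(+0.1677-0.2564i)  (+0.3704+0.0000i)·(+0.4458+0.0000i)  (-0.3910+0.4609i)·(-0.1677-0.2564i)  (-0.0419-0.2536i)·(-0.0303+0.0692i)
Y_2^0(R⁻¹ n̂) = +0.570261-0.000000i

Re=0.5703 Im=0.0000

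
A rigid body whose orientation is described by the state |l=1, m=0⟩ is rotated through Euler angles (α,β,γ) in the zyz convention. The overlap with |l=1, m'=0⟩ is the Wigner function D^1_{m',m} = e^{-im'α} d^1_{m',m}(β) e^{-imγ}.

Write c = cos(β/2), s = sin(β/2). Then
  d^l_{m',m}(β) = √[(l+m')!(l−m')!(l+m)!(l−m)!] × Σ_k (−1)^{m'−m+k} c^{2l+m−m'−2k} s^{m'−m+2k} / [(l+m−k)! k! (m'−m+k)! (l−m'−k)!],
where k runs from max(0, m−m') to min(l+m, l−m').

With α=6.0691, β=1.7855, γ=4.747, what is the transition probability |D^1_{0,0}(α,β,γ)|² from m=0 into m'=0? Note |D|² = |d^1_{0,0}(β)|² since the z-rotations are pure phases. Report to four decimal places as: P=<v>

P=0.0454

Split into d^1_{0,0}(β=1.7855) × two z-phases.
With c≡cos(β/2)=0.627273 and s≡sin(β/2)=0.778800, N=[1·1·1·1]^{1/2}=1.000000
The bounds max(0,m−m')=0 and min(l+m,l−m')=1 give 2 terms
  k=0: (−1)^0·1.0000/(1)·0.6273^2·0.7788^0 = +0.393471
  k=1: (−1)^1·1.0000/(1)·0.6273^0·0.7788^2 = -0.606529
d^1_{0,0}(1.7855) = +0.393471 -0.606529 = -0.213058
|D^1_{0,0}|² = |d^1_{0,0}(β)|² = (-0.213058)² = 0.045394 (the z-rotation phases have unit modulus)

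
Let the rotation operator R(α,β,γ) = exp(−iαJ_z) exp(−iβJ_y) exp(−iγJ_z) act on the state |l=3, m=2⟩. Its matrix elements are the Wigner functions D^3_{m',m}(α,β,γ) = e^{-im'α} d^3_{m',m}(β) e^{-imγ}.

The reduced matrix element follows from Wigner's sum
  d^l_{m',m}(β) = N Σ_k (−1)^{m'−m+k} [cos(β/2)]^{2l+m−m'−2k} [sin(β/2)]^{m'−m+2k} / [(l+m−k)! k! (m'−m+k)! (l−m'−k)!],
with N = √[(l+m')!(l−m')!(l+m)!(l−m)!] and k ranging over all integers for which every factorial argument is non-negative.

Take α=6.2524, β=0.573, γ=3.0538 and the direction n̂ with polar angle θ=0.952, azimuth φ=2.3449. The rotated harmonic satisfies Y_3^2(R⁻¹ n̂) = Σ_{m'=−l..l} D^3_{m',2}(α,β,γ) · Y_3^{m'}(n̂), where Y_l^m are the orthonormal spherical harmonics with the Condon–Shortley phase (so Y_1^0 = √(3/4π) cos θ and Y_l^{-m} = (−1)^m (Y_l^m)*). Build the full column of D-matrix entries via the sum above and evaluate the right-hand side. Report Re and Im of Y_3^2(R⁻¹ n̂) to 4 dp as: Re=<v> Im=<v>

Re=0.0843 Im=-0.1452

Need the full column D^3_{m',2} for m'=−3..3 at α=6.2524, β=0.573, γ=3.0538.
cos(β/2)=0.959239, sin(β/2)=0.282597
d^3_{-3,2}: single k=5 term ⇒ +0.004235;  D = +0.004220+0.000352i
d^3_{-2,2}: k∈[4..5] ⇒ +0.029342 -0.000509 = +0.028833;  D = +0.028646+0.003280i
d^3_{-1,2}: k∈[3..4] ⇒ +0.125983 -0.005467 = +0.120516;  D = +0.119254+0.017390i
d^3_{0,2}: k∈[2..3] ⇒ +0.370341 -0.032143 = +0.338198;  D = +0.332998+0.059078i
d^3_{1,2}: k∈[1..2] ⇒ +0.725773 -0.125983 = +0.599790;  D = +0.587063+0.122902i
d^3_{2,2}: k∈[0..1] ⇒ +0.779041 -0.338073 = +0.440968;  D = +0.428625+0.103601i
d^3_{3,2}: single k=0 term ⇒ -0.562181;  D = -0.542122-0.148836i
Y_3^{m'}(θ=0.952,φ=2.3449) and Σ D·Y over m':
  (+0.0042+0.0004i)·(+0.1648-0.1540i)  (+0.0286+0.0033i)·(-0.0089+0.3932i)  (+0.1193+0.0174i)·(-0.1256-0.1284i)  (+0.3330+0.0591i)·(-0.2852+0.0000i)  (+0.5871+0.1229i)·(+0.1256-0.1284i)  (+0.4286+0.1036i)·(-0.0089-0.3932i)  (-0.5421-0.1488i)·(-0.1648-0.1540i)
Y_3^2(R⁻¹ n̂) = +0.084329-0.145162i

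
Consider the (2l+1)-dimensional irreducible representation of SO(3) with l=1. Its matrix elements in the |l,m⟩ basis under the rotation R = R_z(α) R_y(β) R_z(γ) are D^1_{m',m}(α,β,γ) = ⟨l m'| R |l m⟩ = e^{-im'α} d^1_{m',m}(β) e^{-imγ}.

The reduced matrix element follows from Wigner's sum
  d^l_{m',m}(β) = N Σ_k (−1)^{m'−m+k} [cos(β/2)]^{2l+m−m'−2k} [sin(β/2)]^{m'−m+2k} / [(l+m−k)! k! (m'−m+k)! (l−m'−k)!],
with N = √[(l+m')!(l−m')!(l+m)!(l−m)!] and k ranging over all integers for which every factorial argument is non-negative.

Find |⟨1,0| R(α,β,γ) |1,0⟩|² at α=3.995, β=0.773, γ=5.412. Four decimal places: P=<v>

P=0.5124

D^1_{0,0}(3.995,0.773,5.412) = e^{-i·0·3.995}·d^1_{0,0}(0.773)·e^{-i·0·5.412}. Compute d first:
c=cos(0.773/2)=0.926234, s=sin(0.773/2)=0.376949; N=√[1·1·1·1]=1.000000
k: max(0,(0)−(0))=0 … min(1+(0),1−(0))=1
  k=0: (−1)^0·1.0000/(1)·0.9262^2·0.3769^0 = +0.857910
  k=1: (−1)^1·1.0000/(1)·0.9262^0·0.3769^2 = -0.142090
d^1_{0,0}(0.773) = +0.857910 -0.142090 = +0.715819
|D^1_{0,0}|² = |d^1_{0,0}(β)|² = (+0.715819)² = 0.512397 (the z-rotation phases have unit modulus)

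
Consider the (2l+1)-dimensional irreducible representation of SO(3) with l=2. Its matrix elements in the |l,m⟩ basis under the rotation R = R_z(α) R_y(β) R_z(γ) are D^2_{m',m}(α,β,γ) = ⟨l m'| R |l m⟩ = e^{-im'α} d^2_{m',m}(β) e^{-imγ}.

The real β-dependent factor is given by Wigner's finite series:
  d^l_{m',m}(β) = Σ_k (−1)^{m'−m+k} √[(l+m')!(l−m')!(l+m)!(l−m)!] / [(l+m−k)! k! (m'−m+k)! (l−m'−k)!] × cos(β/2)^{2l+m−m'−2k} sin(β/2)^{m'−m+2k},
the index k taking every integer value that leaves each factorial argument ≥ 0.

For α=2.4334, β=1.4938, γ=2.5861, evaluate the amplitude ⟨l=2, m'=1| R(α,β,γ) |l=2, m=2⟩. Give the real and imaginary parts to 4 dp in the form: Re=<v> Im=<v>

Re=0.1320 Im=-0.5204

First d^2_{1,2}(β=1.4938), then the phase factors e^{-i(1)α} and e^{-i(2)γ}:
c=cos(1.4938/2)=0.733798, s=sin(1.4938/2)=0.679367; N=√[6·1·24·1]=12.000000
k: max(0,(2)−(1))=1 … min(2+(2),2−(1))=1
  k=1: (−1)^0·12.0000/(6)·0.7338^3·0.6794^1 = +0.536865
d^2_{1,2}(1.4938) = +0.536865
Attach z-rotation phases: D = e^{-i(1)(2.4334)}·(+0.536865)·e^{-i(2)(2.5861)} = +0.131980-0.520389i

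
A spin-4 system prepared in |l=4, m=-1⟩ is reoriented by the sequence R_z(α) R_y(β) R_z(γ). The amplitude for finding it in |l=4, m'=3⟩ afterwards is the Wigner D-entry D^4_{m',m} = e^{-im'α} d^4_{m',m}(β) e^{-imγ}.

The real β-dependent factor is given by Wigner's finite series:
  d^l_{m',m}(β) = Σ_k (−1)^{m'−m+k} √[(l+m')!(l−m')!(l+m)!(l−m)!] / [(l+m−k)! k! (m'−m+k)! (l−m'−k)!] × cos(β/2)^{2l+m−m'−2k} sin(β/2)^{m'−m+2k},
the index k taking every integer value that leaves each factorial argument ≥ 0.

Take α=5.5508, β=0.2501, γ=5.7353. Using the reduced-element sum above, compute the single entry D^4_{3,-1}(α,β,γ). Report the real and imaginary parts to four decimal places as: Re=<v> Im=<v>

Re=-0.0002 Im=0.0031

Split into d^4_{3,-1}(β=0.2501) × two z-phases.
Half-angle: c=0.992191, s=0.124724. N=√(5040·1·6·120)=1904.940944
The bounds max(0,m−m')=0 and min(l+m,l−m')=1 give 2 terms
  k=0: (−1)^4·1904.9409/(144)·0.9922^4·0.1247^4 = +0.003102
  k=1: (−1)^5·1904.9409/(240)·0.9922^2·0.1247^6 = -0.000029
d^4_{3,-1}(0.2501) = +0.003102 -0.000029 = +0.003073
Phases: e^{-i·(3)·5.5508}=-0.586199+0.810167i, e^{-i·(-1)·5.7353}=+0.853628-0.520883i ⇒ D=-0.000241+0.003064i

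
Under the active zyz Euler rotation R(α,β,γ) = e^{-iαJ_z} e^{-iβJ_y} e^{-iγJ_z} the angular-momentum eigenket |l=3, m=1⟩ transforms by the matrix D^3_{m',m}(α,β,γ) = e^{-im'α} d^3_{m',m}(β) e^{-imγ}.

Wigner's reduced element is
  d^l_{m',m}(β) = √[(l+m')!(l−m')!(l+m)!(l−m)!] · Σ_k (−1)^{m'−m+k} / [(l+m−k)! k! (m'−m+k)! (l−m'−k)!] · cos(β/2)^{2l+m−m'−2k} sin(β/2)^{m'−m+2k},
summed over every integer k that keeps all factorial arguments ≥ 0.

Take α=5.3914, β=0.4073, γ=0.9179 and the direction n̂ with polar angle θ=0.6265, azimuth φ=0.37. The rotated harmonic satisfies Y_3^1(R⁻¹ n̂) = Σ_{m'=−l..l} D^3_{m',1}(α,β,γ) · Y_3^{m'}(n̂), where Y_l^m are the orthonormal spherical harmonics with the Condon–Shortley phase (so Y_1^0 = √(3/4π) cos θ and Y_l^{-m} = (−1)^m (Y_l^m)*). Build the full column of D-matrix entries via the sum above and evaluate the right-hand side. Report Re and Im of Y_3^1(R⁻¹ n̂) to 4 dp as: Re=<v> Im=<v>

Re=-0.2607 Im=-0.3475

Need the full column D^3_{m',1} for m'=−3..3 at α=5.3914, β=0.4073, γ=0.9179.
cos(β/2)=0.979335, sin(β/2)=0.202245
d^3_{-3,1}: single k=4 term ⇒ +0.006215;  D = -0.005592+0.002712i
d^3_{-2,1}: k∈[3..4] ⇒ +0.049143 -0.001048 = +0.048095;  D = -0.043511-0.020491i
d^3_{-1,1}: k∈[2..4] ⇒ +0.225753 -0.012837 +0.000068 = +0.212984;  D = -0.050397-0.206936i
d^3_{0,1}: k∈[1..3] ⇒ +0.631139 -0.080750 +0.001148 = +0.551537;  D = +0.335053-0.438101i
d^3_{1,1}: k∈[0..2] ⇒ +0.882241 -0.301004 +0.009628 = +0.590866;  D = +0.590664-0.015429i
d^3_{2,1}: k∈[0..1] ⇒ -0.576149 +0.049143 = -0.527006;  D = -0.341568-0.401331i
d^3_{3,1}: single k=0 term ⇒ +0.145723;  D = -0.027043+0.143191i
Y_3^{m'}(θ=0.6265,φ=0.37) and Σ D·Y over m':
  (-0.0056+0.0027i)·(+0.0374-0.0753i)  (-0.0435-0.0205i)·(+0.2102-0.1919i)  (-0.0504-0.2069i)·(+0.4030-0.1563i)  (+0.3351-0.4381i)·(+0.0850+0.0000i)  (+0.5907-0.0154i)·(-0.4030-0.1563i)  (-0.3416-0.4013i)·(+0.2102+0.1919i)  (-0.0270+0.1432i)·(-0.0374-0.0753i)
Y_3^1(R⁻¹ n̂) = -0.260679-0.347511i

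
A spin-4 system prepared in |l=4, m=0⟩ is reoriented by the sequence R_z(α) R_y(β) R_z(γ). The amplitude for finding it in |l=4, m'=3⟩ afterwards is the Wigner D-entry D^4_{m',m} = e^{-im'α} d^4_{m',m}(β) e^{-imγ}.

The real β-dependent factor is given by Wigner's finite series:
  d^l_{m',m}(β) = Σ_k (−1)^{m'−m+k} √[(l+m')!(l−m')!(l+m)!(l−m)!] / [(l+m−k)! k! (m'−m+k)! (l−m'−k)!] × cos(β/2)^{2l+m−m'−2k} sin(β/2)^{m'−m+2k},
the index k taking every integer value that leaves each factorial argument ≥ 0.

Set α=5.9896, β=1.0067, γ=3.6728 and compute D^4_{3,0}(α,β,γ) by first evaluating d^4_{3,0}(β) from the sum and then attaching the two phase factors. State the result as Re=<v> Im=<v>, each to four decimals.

Re=-0.3038 Im=-0.3680

D^4_{3,0}(5.9896,1.0067,3.6728) = e^{-i·3·5.9896}·d^4_{3,0}(1.0067)·e^{-i·0·3.6728}. Compute d first:
c=cos(1.0067/2)=0.875972, s=sin(1.0067/2)=0.482363; N=√[5040·1·24·24]=1703.830978
k∈{0,1} keeps every argument non-negative
  k=0: (−1)^3·1703.8310/(144)·0.8760^5·0.4824^3 = -0.684913
  k=1: (−1)^4·1703.8310/(144)·0.8760^3·0.4824^5 = +0.207684
d^4_{3,0}(1.0067) = -0.684913 +0.207684 = -0.477229
Attach z-rotation phases: D = e^{-i(3)(5.9896)}·(-0.477229)·e^{-i(0)(3.6728)} = -0.303789-0.368049i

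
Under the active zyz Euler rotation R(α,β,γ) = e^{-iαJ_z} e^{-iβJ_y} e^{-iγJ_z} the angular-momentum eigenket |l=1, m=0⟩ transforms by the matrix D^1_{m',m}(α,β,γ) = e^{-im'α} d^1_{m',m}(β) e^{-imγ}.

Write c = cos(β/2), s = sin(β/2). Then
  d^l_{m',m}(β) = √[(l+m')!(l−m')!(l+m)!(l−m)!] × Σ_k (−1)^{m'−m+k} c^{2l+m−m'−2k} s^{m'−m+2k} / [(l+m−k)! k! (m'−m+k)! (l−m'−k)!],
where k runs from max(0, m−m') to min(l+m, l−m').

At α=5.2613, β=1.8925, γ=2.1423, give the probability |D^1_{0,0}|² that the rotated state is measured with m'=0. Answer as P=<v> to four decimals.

P=0.1000

D^1_{0,0}(5.2613,1.8925,2.1423) = e^{-i·0·5.2613}·d^1_{0,0}(1.8925)·e^{-i·0·2.1423}. Compute d first:
Half-angle: c=0.584729, s=0.811228. N=√(1·1·1·1)=1.000000
k: max(0,(0)−(0))=0 … min(1+(0),1−(0))=1
  k=0: (−1)^0·1.0000/(1)·0.5847^2·0.8112^0 = +0.341908
  k=1: (−1)^1·1.0000/(1)·0.5847^0·0.8112^2 = -0.658092
d^1_{0,0}(1.8925) = +0.341908 -0.658092 = -0.316183
|D^1_{0,0}|² = |d^1_{0,0}(β)|² = (-0.316183)² = 0.099972 (the z-rotation phases have unit modulus)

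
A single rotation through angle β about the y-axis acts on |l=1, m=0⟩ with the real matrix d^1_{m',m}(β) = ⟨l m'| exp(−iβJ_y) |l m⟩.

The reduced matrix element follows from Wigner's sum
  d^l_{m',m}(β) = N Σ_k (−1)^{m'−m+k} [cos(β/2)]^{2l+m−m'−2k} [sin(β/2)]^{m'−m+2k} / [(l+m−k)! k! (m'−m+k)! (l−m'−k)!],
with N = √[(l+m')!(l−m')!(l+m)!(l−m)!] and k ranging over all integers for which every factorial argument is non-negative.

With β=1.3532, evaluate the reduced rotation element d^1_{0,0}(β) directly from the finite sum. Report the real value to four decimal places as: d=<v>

d=0.2159

d^1_{0,0}(β=1.3532) via Wigner's sum:
c=cos(1.3532/2)=0.779706, s=sin(1.3532/2)=0.626146; N=√[1·1·1·1]=1.000000
Admissible k: 0..1 (factorial args all ≥0)
  k=0: (−1)^0·1.0000/(1)·0.7797^2·0.6261^0 = +0.607942
  k=1: (−1)^1·1.0000/(1)·0.7797^0·0.6261^2 = -0.392058
d^1_{0,0}(1.3532) = +0.607942 -0.392058 = +0.215883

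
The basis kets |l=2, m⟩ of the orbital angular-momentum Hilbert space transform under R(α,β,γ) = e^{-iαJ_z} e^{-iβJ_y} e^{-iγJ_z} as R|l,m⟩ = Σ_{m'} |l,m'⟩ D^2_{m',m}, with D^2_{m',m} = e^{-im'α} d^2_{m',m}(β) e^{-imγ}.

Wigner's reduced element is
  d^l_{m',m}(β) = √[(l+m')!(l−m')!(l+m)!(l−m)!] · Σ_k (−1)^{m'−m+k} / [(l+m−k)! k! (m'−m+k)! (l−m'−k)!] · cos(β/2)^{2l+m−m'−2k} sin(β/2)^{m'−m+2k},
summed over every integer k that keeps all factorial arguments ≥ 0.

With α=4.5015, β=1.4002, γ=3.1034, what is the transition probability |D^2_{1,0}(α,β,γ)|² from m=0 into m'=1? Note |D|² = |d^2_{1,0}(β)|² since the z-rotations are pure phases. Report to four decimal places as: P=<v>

P=0.0420

First d^2_{1,0}(β=1.4002), then the phase factors e^{-i(1)α} and e^{-i(0)γ}:
Half-angle: c=0.764778, s=0.644294. N=√(6·1·2·2)=4.898979
The bounds max(0,m−m')=0 and min(l+m,l−m')=1 give 2 terms
  k=0: (−1)^1·4.8990/(2)·0.7648^3·0.6443^1 = -0.705936
  k=1: (−1)^2·4.8990/(2)·0.7648^1·0.6443^3 = +0.501030
d^2_{1,0}(1.4002) = -0.705936 +0.501030 = -0.204907
|D^2_{1,0}|² = |d^2_{1,0}(β)|² = (-0.204907)² = 0.041987 (the z-rotation phases have unit modulus)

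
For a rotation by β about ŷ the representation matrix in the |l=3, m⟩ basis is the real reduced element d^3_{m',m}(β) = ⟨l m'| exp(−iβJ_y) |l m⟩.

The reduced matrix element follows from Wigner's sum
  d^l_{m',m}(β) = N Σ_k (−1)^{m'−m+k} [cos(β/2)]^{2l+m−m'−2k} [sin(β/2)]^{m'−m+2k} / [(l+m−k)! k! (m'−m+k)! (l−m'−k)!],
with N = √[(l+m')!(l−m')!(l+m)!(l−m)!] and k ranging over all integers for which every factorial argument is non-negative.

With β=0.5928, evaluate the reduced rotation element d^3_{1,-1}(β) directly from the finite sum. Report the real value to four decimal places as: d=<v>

d=0.3756

d^3_{1,-1}(β=0.5928) via Wigner's sum:
c=cos(0.5928/2)=0.956394, s=sin(0.5928/2)=0.292079; N=√[24·2·2·24]=48.000000
k: max(0,(-1)−(1))=0 … min(3+(-1),3−(1))=2
  k=0: (−1)^2·48.0000/(8)·0.9564^4·0.2921^2 = +0.428252
  k=1: (−1)^3·48.0000/(6)·0.9564^2·0.2921^4 = -0.053256
  k=2: (−1)^4·48.0000/(48)·0.9564^0·0.2921^6 = +0.000621
d^3_{1,-1}(0.5928) = +0.428252 -0.053256 +0.000621 = +0.375618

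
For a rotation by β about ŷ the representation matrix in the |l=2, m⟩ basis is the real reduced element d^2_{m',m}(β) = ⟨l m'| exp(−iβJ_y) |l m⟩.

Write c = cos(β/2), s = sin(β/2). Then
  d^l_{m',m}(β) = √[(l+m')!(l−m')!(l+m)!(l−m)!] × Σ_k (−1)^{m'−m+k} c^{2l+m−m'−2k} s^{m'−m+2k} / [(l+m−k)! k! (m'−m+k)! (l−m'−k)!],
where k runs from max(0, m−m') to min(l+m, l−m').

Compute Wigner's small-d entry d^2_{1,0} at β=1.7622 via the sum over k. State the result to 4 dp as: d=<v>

d=0.2287

d^2_{1,0}(β=1.7622) via Wigner's sum:
c=cos(1.7622/2)=0.636303, s=sin(1.7622/2)=0.771439; N=√[6·1·2·2]=4.898979
k∈{0,1} keeps every argument non-negative
  k=0: (−1)^1·4.8990/(2)·0.6363^3·0.7714^1 = -0.486821
  k=1: (−1)^2·4.8990/(2)·0.6363^1·0.7714^3 = +0.715558
d^2_{1,0}(1.7622) = -0.486821 +0.715558 = +0.228737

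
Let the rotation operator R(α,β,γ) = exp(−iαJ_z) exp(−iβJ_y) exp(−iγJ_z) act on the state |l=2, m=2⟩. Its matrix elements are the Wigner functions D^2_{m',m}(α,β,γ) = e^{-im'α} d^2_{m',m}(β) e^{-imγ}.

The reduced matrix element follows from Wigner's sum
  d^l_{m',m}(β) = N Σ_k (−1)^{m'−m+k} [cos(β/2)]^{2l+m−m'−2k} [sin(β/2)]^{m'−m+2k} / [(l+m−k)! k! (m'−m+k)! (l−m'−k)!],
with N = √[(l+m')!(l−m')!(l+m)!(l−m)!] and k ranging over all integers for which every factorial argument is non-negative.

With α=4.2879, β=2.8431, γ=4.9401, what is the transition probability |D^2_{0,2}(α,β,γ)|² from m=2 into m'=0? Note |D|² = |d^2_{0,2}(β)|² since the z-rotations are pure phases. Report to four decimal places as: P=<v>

P=0.0028

First d^2_{0,2}(β=2.8431), then the phase factors e^{-i(0)α} and e^{-i(2)γ}:
c=cos(2.8431/2)=0.148693, s=sin(2.8431/2)=0.988883; N=√[2·2·24·1]=9.797959
k: max(0,(2)−(0))=2 … min(2+(2),2−(0))=2
  k=2: (−1)^0·9.7980/(4)·0.1487^2·0.9889^2 = +0.052960
d^2_{0,2}(2.8431) = +0.052960
|D^2_{0,2}|² = |d^2_{0,2}(β)|² = (+0.052960)² = 0.002805 (the z-rotation phases have unit modulus)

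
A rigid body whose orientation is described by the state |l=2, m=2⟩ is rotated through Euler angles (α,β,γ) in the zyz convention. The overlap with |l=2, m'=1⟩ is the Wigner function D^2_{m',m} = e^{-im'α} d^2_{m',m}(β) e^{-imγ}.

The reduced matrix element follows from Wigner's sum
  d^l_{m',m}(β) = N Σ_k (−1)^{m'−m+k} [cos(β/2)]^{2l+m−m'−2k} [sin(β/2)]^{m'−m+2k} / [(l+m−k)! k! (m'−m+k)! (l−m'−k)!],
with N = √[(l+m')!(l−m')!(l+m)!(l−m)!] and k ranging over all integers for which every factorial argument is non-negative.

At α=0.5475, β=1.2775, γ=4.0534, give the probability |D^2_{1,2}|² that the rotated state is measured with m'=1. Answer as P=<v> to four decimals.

P=0.3807

D^2_{1,2}(0.5475,1.2775,4.0534) = e^{-i·1·0.5475}·d^2_{1,2}(1.2775)·e^{-i·2·4.0534}. Compute d first:
With c≡cos(β/2)=0.802842 and s≡sin(β/2)=0.596192, N=[6·1·24·1]^{1/2}=12.000000
Admissible k: 1..1 (factorial args all ≥0)
  k=1: (−1)^0·12.0000/(6)·0.8028^3·0.5962^1 = +0.617030
d^2_{1,2}(1.2775) = +0.617030
|D^2_{1,2}|² = |d^2_{1,2}(β)|² = (+0.617030)² = 0.380726 (the z-rotation phases have unit modulus)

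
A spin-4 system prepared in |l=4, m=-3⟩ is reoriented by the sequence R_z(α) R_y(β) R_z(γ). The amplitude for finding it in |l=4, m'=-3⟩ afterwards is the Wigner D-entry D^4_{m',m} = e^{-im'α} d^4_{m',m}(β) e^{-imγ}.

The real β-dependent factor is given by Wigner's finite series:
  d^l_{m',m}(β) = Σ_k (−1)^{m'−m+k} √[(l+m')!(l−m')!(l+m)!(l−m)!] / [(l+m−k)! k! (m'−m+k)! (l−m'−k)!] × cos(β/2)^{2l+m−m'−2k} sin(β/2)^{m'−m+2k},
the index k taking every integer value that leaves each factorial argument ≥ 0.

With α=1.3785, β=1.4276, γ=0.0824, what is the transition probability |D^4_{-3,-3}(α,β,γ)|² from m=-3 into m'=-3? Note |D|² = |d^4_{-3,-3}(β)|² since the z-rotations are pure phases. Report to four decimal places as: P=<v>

First d^4_{-3,-3}(β=1.4276), then the phase factors e^{-i(-3)α} and e^{-i(-3)γ}:
With c≡cos(β/2)=0.755879 and s≡sin(β/2)=0.654711, N=[1·5040·1·5040]^{1/2}=5040.000000
The bounds max(0,m−m')=0 and min(l+m,l−m')=1 give 2 terms
  k=0: (−1)^0·5040.0000/(5040)·0.7559^8·0.6547^0 = +0.106566
  k=1: (−1)^1·5040.0000/(720)·0.7559^6·0.6547^2 = -0.559645
d^4_{-3,-3}(1.4276) = +0.106566 -0.559645 = -0.453078
|D^4_{-3,-3}|² = |d^4_{-3,-3}(β)|² = (-0.453078)² = 0.205280 (the z-rotation phases have unit modulus)

P=0.2053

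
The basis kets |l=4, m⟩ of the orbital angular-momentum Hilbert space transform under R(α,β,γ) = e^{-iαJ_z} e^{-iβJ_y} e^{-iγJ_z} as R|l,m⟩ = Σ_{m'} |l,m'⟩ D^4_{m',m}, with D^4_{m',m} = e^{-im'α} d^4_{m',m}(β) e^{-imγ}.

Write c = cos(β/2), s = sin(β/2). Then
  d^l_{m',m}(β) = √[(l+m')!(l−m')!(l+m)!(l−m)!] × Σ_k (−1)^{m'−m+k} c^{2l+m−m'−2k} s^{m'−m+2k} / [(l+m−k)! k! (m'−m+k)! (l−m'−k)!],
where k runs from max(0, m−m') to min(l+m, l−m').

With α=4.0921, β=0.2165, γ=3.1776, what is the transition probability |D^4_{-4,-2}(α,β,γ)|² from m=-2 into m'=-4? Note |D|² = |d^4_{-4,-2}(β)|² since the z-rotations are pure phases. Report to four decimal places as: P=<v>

D^4_{-4,-2}(4.0921,0.2165,3.1776) = e^{-i·-4·4.0921}·d^4_{-4,-2}(0.2165)·e^{-i·-2·3.1776}. Compute d first:
Half-angle: c=0.994147, s=0.108039. N=√(1·40320·2·720)=7619.763776
k: max(0,(-2)−(-4))=2 … min(4+(-2),4−(-4))=2
  k=2: (−1)^0·7619.7638/(1440)·0.9941^6·0.1080^2 = +0.059627
d^4_{-4,-2}(0.2165) = +0.059627
|D^4_{-4,-2}|² = |d^4_{-4,-2}(β)|² = (+0.059627)² = 0.003555 (the z-rotation phases have unit modulus)

P=0.0036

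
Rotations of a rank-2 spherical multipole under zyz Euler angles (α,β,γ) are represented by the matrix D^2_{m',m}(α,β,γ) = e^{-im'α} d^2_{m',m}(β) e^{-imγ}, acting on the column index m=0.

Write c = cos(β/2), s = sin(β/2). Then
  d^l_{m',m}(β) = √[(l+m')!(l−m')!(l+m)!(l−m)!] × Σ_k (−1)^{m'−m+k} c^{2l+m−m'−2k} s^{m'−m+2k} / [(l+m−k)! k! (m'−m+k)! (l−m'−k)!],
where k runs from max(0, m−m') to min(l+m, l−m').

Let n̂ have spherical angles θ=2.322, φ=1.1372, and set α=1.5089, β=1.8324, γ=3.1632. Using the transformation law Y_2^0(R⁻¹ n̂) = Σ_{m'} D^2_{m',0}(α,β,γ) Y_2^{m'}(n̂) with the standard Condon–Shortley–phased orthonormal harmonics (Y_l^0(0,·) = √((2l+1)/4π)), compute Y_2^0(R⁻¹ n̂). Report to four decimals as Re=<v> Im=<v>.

Need the full column D^2_{m',0} for m'=−2..2 at α=1.5089, β=1.8324, γ=3.1632.
cos(β/2)=0.608839, sin(β/2)=0.793294
d^2_{-2,0}: single k=2 term ⇒ +0.571411;  D = -0.567038+0.070556i
d^2_{-1,0}: k∈[1..2] ⇒ +0.438548 -0.744527 = -0.305979;  D = -0.018927-0.305393i
d^2_{0,0}: k∈[0..2] ⇒ +0.137407 -0.933111 +0.396037 = -0.399666;  D = -0.399666+0.000000i
d^2_{1,0}: k∈[0..1] ⇒ -0.438548 +0.744527 = +0.305979;  D = +0.018927-0.305393i
d^2_{2,0}: single k=0 term ⇒ +0.571411;  D = -0.567038-0.070556i
Y_2^{m'}(θ=2.322,φ=1.1372) and Σ D·Y over m':
  (-0.5670+0.0706i)·(-0.1335-0.1573i)  (-0.0189-0.3054i)·(-0.1619+0.3497i)  (-0.3997+0.0000i)·(+0.1254+0.0000i)  (+0.0189-0.3054i)·(+0.1619+0.3497i)  (-0.5670-0.0706i)·(-0.1335+0.1573i)
Y_2^0(R⁻¹ n̂) = +0.343214+0.000000i

Re=0.3432 Im=0.0000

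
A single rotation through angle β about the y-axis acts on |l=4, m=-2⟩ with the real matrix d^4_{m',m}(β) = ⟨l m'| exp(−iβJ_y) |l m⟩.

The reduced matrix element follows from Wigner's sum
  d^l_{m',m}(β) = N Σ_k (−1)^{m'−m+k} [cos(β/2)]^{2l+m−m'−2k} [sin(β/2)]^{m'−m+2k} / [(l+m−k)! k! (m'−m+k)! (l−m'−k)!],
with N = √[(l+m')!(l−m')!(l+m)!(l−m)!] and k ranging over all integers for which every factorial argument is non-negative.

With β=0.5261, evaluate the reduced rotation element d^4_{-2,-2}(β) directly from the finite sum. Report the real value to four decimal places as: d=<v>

d^4_{-2,-2}(β=0.5261) via Wigner's sum:
With c≡cos(β/2)=0.965601 and s≡sin(β/2)=0.260027, N=[2·720·2·720]^{1/2}=1440.000000
k: max(0,(-2)−(-2))=0 … min(4+(-2),4−(-2))=2
  k=0: (−1)^0·1440.0000/(1440)·0.9656^8·0.2600^0 = +0.755759
  k=1: (−1)^1·1440.0000/(120)·0.9656^6·0.2600^2 = -0.657665
  k=2: (−1)^2·1440.0000/(96)·0.9656^4·0.2600^4 = +0.059615
d^4_{-2,-2}(0.5261) = +0.755759 -0.657665 +0.059615 = +0.157708

d=0.1577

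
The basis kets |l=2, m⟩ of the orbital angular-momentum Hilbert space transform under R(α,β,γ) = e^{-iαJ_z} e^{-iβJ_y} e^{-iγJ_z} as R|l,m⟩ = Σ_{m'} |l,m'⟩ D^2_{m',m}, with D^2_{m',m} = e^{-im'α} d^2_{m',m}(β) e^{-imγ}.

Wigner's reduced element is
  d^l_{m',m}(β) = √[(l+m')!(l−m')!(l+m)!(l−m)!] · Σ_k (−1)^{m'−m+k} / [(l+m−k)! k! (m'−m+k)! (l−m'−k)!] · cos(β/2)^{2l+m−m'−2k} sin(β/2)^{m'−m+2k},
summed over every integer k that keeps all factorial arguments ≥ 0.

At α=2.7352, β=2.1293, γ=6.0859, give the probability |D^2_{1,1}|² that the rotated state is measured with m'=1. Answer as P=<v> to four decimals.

D^2_{1,1}(2.7352,2.1293,6.0859) = e^{-i·1·2.7352}·d^2_{1,1}(2.1293)·e^{-i·1·6.0859}. Compute d first:
With c≡cos(β/2)=0.484810 and s≡sin(β/2)=0.874619, N=[6·1·6·1]^{1/2}=6.000000
The bounds max(0,m−m')=0 and min(l+m,l−m')=1 give 2 terms
  k=0: (−1)^0·6.0000/(6)·0.4848^4·0.8746^0 = +0.055244
  k=1: (−1)^1·6.0000/(2)·0.4848^2·0.8746^2 = -0.539390
d^2_{1,1}(2.1293) = +0.055244 -0.539390 = -0.484146
|D^2_{1,1}|² = |d^2_{1,1}(β)|² = (-0.484146)² = 0.234397 (the z-rotation phases have unit modulus)

P=0.2344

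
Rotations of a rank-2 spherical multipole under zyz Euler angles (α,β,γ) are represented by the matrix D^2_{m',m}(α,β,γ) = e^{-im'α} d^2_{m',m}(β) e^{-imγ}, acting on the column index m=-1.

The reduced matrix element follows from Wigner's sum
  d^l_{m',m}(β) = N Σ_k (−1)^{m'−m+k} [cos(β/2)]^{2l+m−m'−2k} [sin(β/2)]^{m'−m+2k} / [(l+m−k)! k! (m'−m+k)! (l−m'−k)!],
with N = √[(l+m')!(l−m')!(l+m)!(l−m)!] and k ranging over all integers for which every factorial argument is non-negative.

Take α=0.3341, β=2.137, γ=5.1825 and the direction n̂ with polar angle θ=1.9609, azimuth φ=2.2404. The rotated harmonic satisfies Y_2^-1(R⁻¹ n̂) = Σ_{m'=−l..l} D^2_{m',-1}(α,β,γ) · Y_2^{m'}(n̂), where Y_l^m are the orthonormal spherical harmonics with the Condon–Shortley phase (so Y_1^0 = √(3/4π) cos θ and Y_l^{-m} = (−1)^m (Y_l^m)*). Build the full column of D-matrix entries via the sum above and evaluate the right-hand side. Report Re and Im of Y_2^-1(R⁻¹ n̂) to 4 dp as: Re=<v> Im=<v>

Need the full column D^2_{m',-1} for m'=−2..2 at α=0.3341, β=2.137, γ=5.1825.
cos(β/2)=0.481439, sin(β/2)=0.876479
d^2_{-2,-1}: single k=1 term ⇒ +0.195613;  D = +0.177602-0.081987i
d^2_{-1,-1}: k∈[0..1] ⇒ +0.053724 -0.534181 = -0.480457;  D = -0.346065+0.333283i
d^2_{0,-1}: k∈[0..1] ⇒ -0.239576 +0.794040 = +0.554464;  D = +0.251164-0.494315i
d^2_{1,-1}: k∈[0..1] ⇒ +0.534181 -0.590156 = -0.055975;  D = -0.007590+0.055458i
d^2_{2,-1}: single k=0 term ⇒ -0.648331;  D = +0.127589+0.635652i
Y_2^{m'}(θ=1.9609,φ=2.2404) and Σ D·Y over m':
  (+0.1776-0.0820i)·(-0.0758+0.3216i)  (-0.3461+0.3333i)·(+0.1686+0.2130i)  (+0.2512-0.4943i)·(-0.1786+0.0000i)  (-0.0076+0.0555i)·(-0.1686+0.2130i)  (+0.1276+0.6357i)·(-0.0758-0.3216i)
Y_2^-1(R⁻¹ n̂) = +0.022892+0.033870i

Re=0.0229 Im=0.0339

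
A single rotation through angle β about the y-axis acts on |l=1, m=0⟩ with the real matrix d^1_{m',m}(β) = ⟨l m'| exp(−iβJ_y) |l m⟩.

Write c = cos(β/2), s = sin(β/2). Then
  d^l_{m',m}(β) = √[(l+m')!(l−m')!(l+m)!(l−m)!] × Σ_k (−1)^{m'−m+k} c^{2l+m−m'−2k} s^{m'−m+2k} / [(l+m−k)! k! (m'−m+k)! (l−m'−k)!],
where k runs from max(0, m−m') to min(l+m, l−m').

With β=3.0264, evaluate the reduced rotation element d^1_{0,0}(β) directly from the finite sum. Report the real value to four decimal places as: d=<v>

d=-0.9934

d^1_{0,0}(β=3.0264) via Wigner's sum:
Half-angle: c=0.057564, s=0.998342. N=√(1·1·1·1)=1.000000
The bounds max(0,m−m')=0 and min(l+m,l−m')=1 give 2 terms
  k=0: (−1)^0·1.0000/(1)·0.0576^2·0.9983^0 = +0.003314
  k=1: (−1)^1·1.0000/(1)·0.0576^0·0.9983^2 = -0.996686
d^1_{0,0}(3.0264) = +0.003314 -0.996686 = -0.993373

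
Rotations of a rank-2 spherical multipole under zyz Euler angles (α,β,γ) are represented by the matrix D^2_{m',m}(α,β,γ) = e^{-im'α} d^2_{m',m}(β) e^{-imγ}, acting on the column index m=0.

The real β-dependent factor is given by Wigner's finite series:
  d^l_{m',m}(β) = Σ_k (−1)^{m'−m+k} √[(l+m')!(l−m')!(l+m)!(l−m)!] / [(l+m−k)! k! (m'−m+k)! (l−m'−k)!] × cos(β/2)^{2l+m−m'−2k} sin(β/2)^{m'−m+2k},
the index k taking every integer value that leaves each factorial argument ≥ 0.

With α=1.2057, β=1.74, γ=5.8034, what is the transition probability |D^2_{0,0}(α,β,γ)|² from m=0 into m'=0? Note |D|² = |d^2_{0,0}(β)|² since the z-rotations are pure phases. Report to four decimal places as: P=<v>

Split into d^2_{0,0}(β=1.74) × two z-phases.
With c≡cos(β/2)=0.644827 and s≡sin(β/2)=0.764329, N=[2·2·2·2]^{1/2}=4.000000
k: max(0,(0)−(0))=0 … min(2+(0),2−(0))=2
  k=0: (−1)^0·4.0000/(4)·0.6448^4·0.7643^0 = +0.172891
  k=1: (−1)^1·4.0000/(1)·0.6448^2·0.7643^2 = -0.971642
  k=2: (−1)^2·4.0000/(4)·0.6448^0·0.7643^4 = +0.341288
d^2_{0,0}(1.74) = +0.172891 -0.971642 +0.341288 = -0.457463
|D^2_{0,0}|² = |d^2_{0,0}(β)|² = (-0.457463)² = 0.209273 (the z-rotation phases have unit modulus)

P=0.2093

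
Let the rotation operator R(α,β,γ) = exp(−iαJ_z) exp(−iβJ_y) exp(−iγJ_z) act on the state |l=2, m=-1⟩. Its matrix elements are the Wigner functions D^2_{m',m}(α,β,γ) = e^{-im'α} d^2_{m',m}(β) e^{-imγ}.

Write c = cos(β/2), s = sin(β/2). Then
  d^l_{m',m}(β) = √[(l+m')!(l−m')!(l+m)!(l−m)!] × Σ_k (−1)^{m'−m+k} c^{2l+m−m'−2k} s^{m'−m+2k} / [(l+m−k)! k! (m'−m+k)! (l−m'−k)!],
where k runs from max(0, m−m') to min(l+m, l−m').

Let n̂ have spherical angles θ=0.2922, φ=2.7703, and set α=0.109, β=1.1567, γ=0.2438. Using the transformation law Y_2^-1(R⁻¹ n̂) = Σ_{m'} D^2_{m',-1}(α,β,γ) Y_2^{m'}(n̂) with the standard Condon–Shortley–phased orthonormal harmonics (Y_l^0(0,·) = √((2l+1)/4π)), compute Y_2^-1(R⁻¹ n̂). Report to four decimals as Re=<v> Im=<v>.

Need the full column D^2_{m',-1} for m'=−2..2 at α=0.109, β=1.1567, γ=0.2438.
cos(β/2)=0.837366, sin(β/2)=0.546643
d^2_{-2,-1}: single k=1 term ⇒ +0.641918;  D = +0.574678+0.286013i
d^2_{-1,-1}: k∈[0..1] ⇒ +0.491655 -0.628578 = -0.136923;  D = -0.128490-0.047310i
d^2_{0,-1}: k∈[0..1] ⇒ -0.786185 +0.335044 = -0.451141;  D = -0.437800-0.108902i
d^2_{1,-1}: k∈[0..1] ⇒ +0.628578 -0.089293 = +0.539286;  D = +0.534393+0.072476i
d^2_{2,-1}: single k=0 term ⇒ -0.273563;  D = -0.273471-0.007057i
Y_2^{m'}(θ=0.2922,φ=2.7703) and Σ D·Y over m':
  (+0.5747+0.2860i)·(+0.0236+0.0217i)  (-0.1285-0.0473i)·(-0.1986-0.0773i)  (-0.4378-0.1089i)·(+0.5523+0.0000i)  (+0.5344+0.0725i)·(+0.1986-0.0773i)  (-0.2735-0.0071i)·(+0.0236-0.0217i)
Y_2^-1(R⁻¹ n̂) = -0.107439-0.042770i

Re=-0.1074 Im=-0.0428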